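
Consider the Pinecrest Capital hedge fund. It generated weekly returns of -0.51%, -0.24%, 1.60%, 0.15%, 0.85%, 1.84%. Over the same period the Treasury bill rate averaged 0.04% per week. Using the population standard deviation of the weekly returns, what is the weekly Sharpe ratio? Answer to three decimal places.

Mean return r̄ = 3.690 / 6 = 0.6150%
Population std dev = √[4.7390 / 6] = 0.8887%
Sharpe = (r̄ − rf) / σ = (0.6150 − 0.04) / 0.8887 = 0.5750 / 0.8887 = 0.6470

0.647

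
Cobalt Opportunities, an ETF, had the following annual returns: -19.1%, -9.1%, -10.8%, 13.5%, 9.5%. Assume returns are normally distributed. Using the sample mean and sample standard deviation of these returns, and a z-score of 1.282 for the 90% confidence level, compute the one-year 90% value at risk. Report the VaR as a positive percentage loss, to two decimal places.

21.17

Mean return r̄ = -16.00 / 5 = -3.2000%
Sample σ = √[Σ(r − r̄)² / 4] = √[785.5600 / 4] = √196.3900 = 14.0139%
VaR = −(r̄ − z·σ) = −(-3.2000 − 1.282 × 14.0139) = −(-21.1658) = 21.1658%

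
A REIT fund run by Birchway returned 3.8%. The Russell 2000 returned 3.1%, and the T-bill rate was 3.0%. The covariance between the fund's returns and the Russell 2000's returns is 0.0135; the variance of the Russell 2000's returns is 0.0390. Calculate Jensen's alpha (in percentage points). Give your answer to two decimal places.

0.77

β = Cov / Var = 0.0135 / 0.0390 = 0.3462
E[R] = Rf + β(Rm − Rf) = 3.0% + 0.3462 × (3.1% − 3.0%) = 3.0346%
α = Rp − E[R] = 3.8% − 3.0346% = 0.7654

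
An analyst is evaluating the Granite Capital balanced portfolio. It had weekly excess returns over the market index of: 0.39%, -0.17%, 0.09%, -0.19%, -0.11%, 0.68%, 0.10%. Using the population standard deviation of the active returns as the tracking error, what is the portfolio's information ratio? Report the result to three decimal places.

0.379

r̄ = (0.39 − 0.17 + 0.09 − 0.19 − 0.11 + 0.68 + 0.1) / 7 = 0.1129%
Population σ = √[Σ(r − r̄)² / 7] = √[0.6205 / 7] = √0.0886 = 0.2977%
IR = r̄ / tracking error = 0.1129 / 0.2977 = 0.3792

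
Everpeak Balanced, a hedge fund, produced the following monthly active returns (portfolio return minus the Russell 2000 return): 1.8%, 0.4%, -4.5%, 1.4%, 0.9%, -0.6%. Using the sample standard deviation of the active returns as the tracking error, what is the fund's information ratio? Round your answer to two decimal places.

-0.04

r̄ = (1.8 + 0.4 − 4.5 + 1.4 + 0.9 − 0.6) / 6 = -0.1000%
Sample σ = √[Σ(r − r̄)² / 5] = √[26.7200 / 5] = √5.3440 = 2.3117%
IR = r̄ / tracking error = -0.1000 / 2.3117 = -0.0433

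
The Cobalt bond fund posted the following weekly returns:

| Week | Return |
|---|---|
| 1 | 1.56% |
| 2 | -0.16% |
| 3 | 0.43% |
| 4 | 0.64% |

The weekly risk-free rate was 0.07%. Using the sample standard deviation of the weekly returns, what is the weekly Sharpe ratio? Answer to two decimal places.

r̄ = (1.56 − 0.16 + 0.43 + 0.64) / 4 = 0.6175%
Sample std dev = √[1.5285 / 3] = 0.7138%
Sharpe = (r̄ − rf) / σ = (0.6175 − 0.07) / 0.7138 = 0.5475 / 0.7138 = 0.7670

0.77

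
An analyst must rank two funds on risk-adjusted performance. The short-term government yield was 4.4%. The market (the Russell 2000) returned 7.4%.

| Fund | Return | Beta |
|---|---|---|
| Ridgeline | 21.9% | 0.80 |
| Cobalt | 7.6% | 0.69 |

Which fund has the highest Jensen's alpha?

Ridgeline: α = 21.9% − [4.4% + 0.80 × (7.4% − 4.4%)] = 15.100
Cobalt: α = 7.6% − [4.4% + 0.69 × (7.4% − 4.4%)] = 1.130
Highest: Ridgeline (15.100).

Ridgeline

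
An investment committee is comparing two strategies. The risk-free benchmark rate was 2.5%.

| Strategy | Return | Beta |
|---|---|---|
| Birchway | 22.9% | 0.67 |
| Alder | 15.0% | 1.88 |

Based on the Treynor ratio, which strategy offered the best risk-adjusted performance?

Birchway: Treynor = (22.9% − 2.5%) / 0.67 = 30.448
Alder: Treynor = (15.0% − 2.5%) / 1.88 = 6.649
Highest: Birchway (30.448).

Birchway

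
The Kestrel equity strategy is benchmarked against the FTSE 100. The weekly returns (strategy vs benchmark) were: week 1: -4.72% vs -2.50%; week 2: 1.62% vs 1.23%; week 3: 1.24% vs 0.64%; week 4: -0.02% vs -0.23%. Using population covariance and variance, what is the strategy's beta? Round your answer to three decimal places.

1.764

r̄p = -0.4700%,  r̄m = -0.2150%
Cov = Σ(rp − r̄p)(rm − r̄m) / 4 = 3.5467
Var(rm) = Σ(rm − r̄m)² / 4 = 2.0101
β = Cov / Var = 3.5467 / 2.0101 = 1.7644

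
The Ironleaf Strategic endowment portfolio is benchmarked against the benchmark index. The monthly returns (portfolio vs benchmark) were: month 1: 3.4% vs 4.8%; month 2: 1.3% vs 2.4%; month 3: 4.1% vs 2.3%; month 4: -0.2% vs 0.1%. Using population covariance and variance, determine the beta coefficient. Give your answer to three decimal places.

r̄p = 2.1500%,  r̄m = 2.4000%
Cov = Σ(rp − r̄p)(rm − r̄m) / 4 = 2.0525
Var(rm) = Σ(rm − r̄m)² / 4 = 2.7650
β = Cov / Var = 2.0525 / 2.7650 = 0.7423

0.742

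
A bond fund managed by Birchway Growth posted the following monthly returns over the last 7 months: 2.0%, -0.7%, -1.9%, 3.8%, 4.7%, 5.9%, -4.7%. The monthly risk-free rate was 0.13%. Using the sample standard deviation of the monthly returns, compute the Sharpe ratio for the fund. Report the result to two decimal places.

r̄ = (2 − 0.7 − 1.9 + 3.8 + 4.7 + 5.9 − 4.7) / 7 = 9.10 / 7 = 1.3000%
Sample σ = √[Σ(r − r̄)² / 6] = √[89.7000 / 6] = √14.9500 = 3.8665%
Sharpe = (r̄ − rf) / σ = (1.3000 − 0.13) / 3.8665 = 1.1700 / 3.8665 = 0.3026

0.30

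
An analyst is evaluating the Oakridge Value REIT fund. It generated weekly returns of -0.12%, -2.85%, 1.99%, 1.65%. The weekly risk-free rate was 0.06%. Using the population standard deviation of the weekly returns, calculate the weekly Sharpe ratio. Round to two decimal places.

0.06

Mean return r̄ = 0.670 / 4 = 0.1675%
Σ(r − r̄)² = (-0.12 − 0.1675)² + (-2.85 − 0.1675)² + (1.99 − 0.1675)² + … = 14.7073
σ = √[14.7073 / 4] = 1.9175%
Sharpe = (r̄ − rf) / σ = (0.1675 − 0.06) / 1.9175 = 0.1075 / 1.9175 = 0.0561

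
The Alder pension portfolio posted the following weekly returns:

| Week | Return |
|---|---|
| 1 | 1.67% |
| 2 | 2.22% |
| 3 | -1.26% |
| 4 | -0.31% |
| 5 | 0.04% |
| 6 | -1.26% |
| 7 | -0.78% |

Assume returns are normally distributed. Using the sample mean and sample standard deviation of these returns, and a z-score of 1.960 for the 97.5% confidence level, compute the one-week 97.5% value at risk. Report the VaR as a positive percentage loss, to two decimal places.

r̄ = (1.67 + 2.22 − 1.26 − 0.31 + 0.04 − 1.26 − 0.78) / 7 = 0.320 / 7 = 0.0457%
Σ(r − r̄)² = 11.5840; sample σ = √(11.5840/6) = 1.3895%
VaR = −(r̄ − z·σ) = −(0.0457 − 1.960 × 1.3895) = −(-2.6777) = 2.6777%

2.68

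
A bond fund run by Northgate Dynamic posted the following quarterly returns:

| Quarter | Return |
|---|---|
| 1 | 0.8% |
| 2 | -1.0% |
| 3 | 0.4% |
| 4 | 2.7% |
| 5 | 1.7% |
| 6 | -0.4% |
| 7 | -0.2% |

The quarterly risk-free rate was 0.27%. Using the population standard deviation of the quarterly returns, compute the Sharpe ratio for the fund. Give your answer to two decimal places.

0.25

r̄ = (0.8 − 1 + 0.4 + 2.7 + 1.7 − 0.4 − 0.2) / 7 = 0.5714%
Population σ = √[Σ(r − r̄)² / 7] = √[9.8943 / 7] = √1.4135 = 1.1889%
Sharpe = (r̄ − rf) / σ = (0.5714 − 0.27) / 1.1889 = 0.3014 / 1.1889 = 0.2535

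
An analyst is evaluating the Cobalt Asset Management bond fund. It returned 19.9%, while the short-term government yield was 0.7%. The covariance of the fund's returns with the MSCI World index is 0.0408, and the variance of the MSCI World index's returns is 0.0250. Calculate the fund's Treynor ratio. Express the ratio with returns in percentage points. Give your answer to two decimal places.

11.76

β = Cov / Var = 0.0408 / 0.0250 = 1.6320
Treynor = (Rp − Rf) / β = (19.9% − 0.7%) / 1.6320 = 19.20 / 1.6320 = 11.7647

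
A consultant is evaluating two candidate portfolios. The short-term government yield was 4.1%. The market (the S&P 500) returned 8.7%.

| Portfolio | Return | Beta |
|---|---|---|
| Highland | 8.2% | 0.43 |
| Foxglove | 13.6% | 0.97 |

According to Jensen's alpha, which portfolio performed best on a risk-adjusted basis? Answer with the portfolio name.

Highland: α = 8.2% − [4.1% + 0.43 × (8.7% − 4.1%)] = 2.122
Foxglove: α = 13.6% − [4.1% + 0.97 × (8.7% − 4.1%)] = 5.038
Highest: Foxglove (5.038).

Foxglove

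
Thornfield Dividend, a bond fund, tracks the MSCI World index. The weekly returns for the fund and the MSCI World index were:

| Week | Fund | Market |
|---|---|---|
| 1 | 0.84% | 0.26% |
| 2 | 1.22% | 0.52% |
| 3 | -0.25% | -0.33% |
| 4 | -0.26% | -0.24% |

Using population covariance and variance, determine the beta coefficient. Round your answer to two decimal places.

r̄p = 0.3875%,  r̄m = 0.0525%
Cov = Σ(rp − r̄p)(rm − r̄m) / 4 = 0.2291
Var(rm) = Σ(rm − r̄m)² / 4 = 0.1234
β = Cov / Var = 0.2291 / 0.1234 = 1.8566

1.86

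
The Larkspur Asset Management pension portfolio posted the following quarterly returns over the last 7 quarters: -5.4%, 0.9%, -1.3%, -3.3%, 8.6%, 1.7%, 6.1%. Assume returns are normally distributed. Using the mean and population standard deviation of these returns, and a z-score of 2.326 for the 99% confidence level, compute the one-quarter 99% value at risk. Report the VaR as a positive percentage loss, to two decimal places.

9.69

r̄ = (-5.4 + 0.9 − 1.3 − 3.3 + 8.6 + 1.7 + 6.1) / 7 = 1.0429%
Population σ = √[Σ(r − r̄)² / 7] = √[148.9971 / 7] = √21.2853 = 4.6136%
VaR = −(r̄ − z·σ) = −(1.0429 − 2.326 × 4.6136) = −(-9.6883) = 9.6883%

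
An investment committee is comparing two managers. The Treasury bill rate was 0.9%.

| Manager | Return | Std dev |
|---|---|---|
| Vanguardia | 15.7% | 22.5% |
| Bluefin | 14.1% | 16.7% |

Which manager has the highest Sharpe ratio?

Bluefin

Vanguardia: Sharpe ratio = (15.7% − 0.9%) / 22.5% = 0.658
Bluefin: Sharpe ratio = (14.1% − 0.9%) / 16.7% = 0.790
Highest: Bluefin (0.790).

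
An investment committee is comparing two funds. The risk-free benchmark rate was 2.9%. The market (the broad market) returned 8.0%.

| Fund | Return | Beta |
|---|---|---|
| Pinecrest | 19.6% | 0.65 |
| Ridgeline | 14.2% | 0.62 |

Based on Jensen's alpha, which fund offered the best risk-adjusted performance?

Pinecrest: α = 19.6% − [2.9% + 0.65 × (8.0% − 2.9%)] = 13.385
Ridgeline: α = 14.2% − [2.9% + 0.62 × (8.0% − 2.9%)] = 8.138
Highest: Pinecrest (13.385).

Pinecrest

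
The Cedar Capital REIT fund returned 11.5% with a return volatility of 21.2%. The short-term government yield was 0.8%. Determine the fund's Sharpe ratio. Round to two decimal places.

0.50

Sharpe = (Rp − Rf) / σp = (11.5% − 0.8%) / 21.2% = 10.70% / 21.2% = 0.5047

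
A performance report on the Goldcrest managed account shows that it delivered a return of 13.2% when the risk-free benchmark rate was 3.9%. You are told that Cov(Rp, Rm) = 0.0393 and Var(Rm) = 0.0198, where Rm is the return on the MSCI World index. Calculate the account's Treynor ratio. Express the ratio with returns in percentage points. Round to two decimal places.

4.69

β = Cov / Var = 0.0393 / 0.0198 = 1.9848
Treynor = (Rp − Rf) / β = (13.2% − 3.9%) / 1.9848 = 9.30 / 1.9848 = 4.6856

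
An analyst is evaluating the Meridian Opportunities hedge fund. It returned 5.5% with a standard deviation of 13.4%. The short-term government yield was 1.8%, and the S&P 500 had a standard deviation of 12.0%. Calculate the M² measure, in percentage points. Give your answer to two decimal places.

Sharpe = (Rp − Rf) / σp = (5.5% − 1.8%) / 13.4% = 0.2761
M² = Rf + Sharpe × σm = 1.8% + 0.2761 × 12.0% = 5.1132%

5.11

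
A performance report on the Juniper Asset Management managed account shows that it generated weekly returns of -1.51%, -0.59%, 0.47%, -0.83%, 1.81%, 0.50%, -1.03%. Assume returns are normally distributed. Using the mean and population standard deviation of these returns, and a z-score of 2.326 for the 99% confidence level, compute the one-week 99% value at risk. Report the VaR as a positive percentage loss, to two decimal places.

2.64

μ = (-1.51 − 0.59 + 0.47 − 0.83 + 1.81 + 0.5 − 1.03) / 7 = -0.1686%
Population σ = √[Σ(r − μ)² / 7] = √[7.9261 / 7] = √1.1323 = 1.0641%
VaR = −(μ − z·σ) = −(-0.1686 − 2.326 × 1.0641) = −(-2.6437) = 2.6437%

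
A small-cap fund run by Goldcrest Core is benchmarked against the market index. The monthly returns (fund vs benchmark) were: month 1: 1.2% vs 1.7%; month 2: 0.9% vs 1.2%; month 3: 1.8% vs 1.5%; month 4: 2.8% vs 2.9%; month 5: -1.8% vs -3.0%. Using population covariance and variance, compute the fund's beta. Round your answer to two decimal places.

r̄p = 0.9800%,  r̄m = 0.8600%
Cov = Σ(rp − r̄p)(rm − r̄m) / 5 = 3.0252
Var(rm) = Σ(rm − r̄m)² / 5 = 4.0584
β = Cov / Var = 3.0252 / 4.0584 = 0.7454

0.75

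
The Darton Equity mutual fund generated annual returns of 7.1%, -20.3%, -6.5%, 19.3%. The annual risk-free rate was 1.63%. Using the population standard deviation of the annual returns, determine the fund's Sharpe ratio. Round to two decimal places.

-0.12

Mean return μ = -0.40 / 4 = -0.1000%
Σ(r − μ)² = (7.1 − (-0.1000))² + (-20.3 − (-0.1000))² + … = 877.2000
population σ = √(877.2000 / 4) = √219.3000 = 14.8088%
Sharpe = (μ − rf) / σ = (-0.1000 − 1.63) / 14.8088 = -1.7300 / 14.8088 = -0.1168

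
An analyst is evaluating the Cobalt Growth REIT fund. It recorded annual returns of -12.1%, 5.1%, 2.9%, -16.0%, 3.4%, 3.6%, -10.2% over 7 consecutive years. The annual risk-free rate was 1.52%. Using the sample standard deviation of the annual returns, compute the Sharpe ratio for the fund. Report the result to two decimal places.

-0.54

r̄ = (-12.1 + 5.1 + 2.9 − 16 + 3.4 + 3.6 − 10.2) / 7 = -23.30 / 7 = -3.3286%
Σ(r − r̄)² = (-12.1 − (-3.3286))² + (5.1 − (-3.3286))² + … = 487.8343
σ = √[487.8343 / 6] = 9.0170%
Sharpe = (r̄ − rf) / σ = (-3.3286 − 1.52) / 9.0170 = -4.8486 / 9.0170 = -0.5377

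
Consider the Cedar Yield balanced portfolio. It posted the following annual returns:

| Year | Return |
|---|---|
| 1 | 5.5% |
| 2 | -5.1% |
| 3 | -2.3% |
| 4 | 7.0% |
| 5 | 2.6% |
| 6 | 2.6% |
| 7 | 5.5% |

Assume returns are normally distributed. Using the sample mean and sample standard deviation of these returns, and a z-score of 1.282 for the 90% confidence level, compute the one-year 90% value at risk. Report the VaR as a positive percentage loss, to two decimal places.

3.44

μ = (5.5 − 5.1 − 2.3 + 7 + 2.6 + 2.6 + 5.5) / 7 = 2.2571%
Sample σ = √[Σ(r − μ)² / 6] = √[118.6571 / 6] = √19.7762 = 4.4470%
VaR = −(μ − z·σ) = −(2.2571 − 1.282 × 4.4470) = −(-3.4440) = 3.4440%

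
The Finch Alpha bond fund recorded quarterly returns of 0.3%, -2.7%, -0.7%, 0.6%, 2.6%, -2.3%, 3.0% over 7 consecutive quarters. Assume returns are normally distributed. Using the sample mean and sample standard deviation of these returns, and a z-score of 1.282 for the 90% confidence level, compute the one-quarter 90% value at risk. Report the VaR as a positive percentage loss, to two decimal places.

Mean return r̄ = 0.80 / 7 = 0.1143%
Σ(r − r̄)² = (0.3 − 0.1143)² + (-2.7 − 0.1143)² + (-0.7 − 0.1143)² + … = 29.1886
sample σ = √(29.1886 / 6) = √4.8648 = 2.2056%
VaR = −(r̄ − z·σ) = −(0.1143 − 1.282 × 2.2056) = −(-2.7133) = 2.7133%

2.71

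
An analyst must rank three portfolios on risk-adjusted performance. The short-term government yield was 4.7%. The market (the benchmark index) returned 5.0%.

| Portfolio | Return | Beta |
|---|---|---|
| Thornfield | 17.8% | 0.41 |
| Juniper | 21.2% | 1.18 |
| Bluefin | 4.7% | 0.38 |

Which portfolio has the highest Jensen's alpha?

Thornfield: α = 17.8% − [4.7% + 0.41 × (5.0% − 4.7%)] = 12.977
Juniper: α = 21.2% − [4.7% + 1.18 × (5.0% − 4.7%)] = 16.146
Bluefin: α = 4.7% − [4.7% + 0.38 × (5.0% − 4.7%)] = -0.114
Highest: Juniper (16.146).

Juniper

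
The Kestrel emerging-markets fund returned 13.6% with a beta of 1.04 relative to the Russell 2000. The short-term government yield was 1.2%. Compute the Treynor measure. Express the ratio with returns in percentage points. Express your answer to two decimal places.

Treynor = (Rp − Rf) / β = (13.6% − 1.2%) / 1.04 = 12.40 / 1.04 = 11.9231

11.92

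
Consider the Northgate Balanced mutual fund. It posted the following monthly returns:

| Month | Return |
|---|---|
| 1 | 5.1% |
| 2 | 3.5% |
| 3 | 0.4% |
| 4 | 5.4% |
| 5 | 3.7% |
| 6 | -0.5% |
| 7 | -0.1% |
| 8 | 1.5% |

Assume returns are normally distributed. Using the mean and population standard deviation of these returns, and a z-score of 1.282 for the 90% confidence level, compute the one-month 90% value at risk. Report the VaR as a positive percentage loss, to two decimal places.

0.44

μ = (5.1 + 3.5 + 0.4 + 5.4 + 3.7 − 0.5 − 0.1 + 1.5) / 8 = 19.00 / 8 = 2.3750%
Σ(r − μ)² = 38.6550; population σ = √(38.6550/8) = 2.1982%
VaR = −(μ − z·σ) = −(2.3750 − 1.282 × 2.1982) = −(-0.4431) = 0.4431%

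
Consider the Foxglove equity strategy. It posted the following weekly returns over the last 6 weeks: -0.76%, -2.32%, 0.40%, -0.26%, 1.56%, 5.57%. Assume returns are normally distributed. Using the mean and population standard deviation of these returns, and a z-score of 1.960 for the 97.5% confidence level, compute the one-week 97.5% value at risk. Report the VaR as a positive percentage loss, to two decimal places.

r̄ = (-0.76 − 2.32 + 0.4 − 0.26 + 1.56 + 5.57) / 6 = 0.6983%
Population σ = √[Σ(r − r̄)² / 6] = √[36.7201 / 6] = √6.1200 = 2.4739%
VaR = −(r̄ − z·σ) = −(0.6983 − 1.960 × 2.4739) = −(-4.1505) = 4.1505%

4.15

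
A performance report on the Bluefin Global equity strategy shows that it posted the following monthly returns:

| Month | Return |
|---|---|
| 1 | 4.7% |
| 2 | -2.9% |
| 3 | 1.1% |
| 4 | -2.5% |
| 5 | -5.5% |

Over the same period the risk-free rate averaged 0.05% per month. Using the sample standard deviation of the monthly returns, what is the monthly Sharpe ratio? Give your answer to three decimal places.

-0.270

r̄ = (4.7 − 2.9 + 1.1 − 2.5 − 5.5) / 5 = -1.0200%
Sample σ = √[Σ(r − r̄)² / 4] = √[63.0080 / 4] = √15.7520 = 3.9689%
Sharpe = (r̄ − rf) / σ = (-1.0200 − 0.05) / 3.9689 = -1.0700 / 3.9689 = -0.2696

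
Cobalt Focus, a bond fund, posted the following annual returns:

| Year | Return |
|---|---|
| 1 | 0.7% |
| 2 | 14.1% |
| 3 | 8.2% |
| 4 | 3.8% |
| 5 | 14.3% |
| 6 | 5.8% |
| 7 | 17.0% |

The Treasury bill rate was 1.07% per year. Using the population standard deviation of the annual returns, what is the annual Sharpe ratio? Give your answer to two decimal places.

1.42

Mean return μ = 63.90 / 7 = 9.1286%
Σ(r − μ)² = 224.7943; population σ = √(224.7943/7) = 5.6669%
Sharpe = (μ − rf) / σ = (9.1286 − 1.07) / 5.6669 = 8.0586 / 5.6669 = 1.4220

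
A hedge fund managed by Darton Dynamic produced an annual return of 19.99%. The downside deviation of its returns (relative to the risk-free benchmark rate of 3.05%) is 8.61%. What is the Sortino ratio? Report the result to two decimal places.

1.97

Sortino = (Rp − Rf) / σd = (19.99% − 3.05%) / 8.61% = 16.94% / 8.61% = 1.9675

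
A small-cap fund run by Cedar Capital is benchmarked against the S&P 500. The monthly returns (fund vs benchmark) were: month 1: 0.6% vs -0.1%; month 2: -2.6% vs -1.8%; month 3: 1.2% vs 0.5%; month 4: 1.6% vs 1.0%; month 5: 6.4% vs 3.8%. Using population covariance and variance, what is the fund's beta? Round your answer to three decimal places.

1.578

r̄p = 1.4400%,  r̄m = 0.6800%
Cov = Σ(rp − r̄p)(rm − r̄m) / 5 = 5.2488
Var(rm) = Σ(rm − r̄m)² / 5 = 3.3256
β = Cov / Var = 5.2488 / 3.3256 = 1.5783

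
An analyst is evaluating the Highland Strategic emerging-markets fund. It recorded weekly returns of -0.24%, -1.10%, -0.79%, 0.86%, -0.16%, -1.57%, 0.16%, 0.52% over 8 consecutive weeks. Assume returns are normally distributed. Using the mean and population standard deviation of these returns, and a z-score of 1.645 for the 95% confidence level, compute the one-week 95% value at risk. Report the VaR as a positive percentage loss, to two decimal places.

μ = (-0.24 − 1.1 − 0.79 + 0.86 − 0.16 − 1.57 + 0.16 + 0.52) / 8 = -2.320 / 8 = -0.2900%
Population std dev = √[4.7450 / 8] = 0.7701%
VaR = −(μ − z·σ) = −(-0.2900 − 1.645 × 0.7701) = −(-1.5568) = 1.5568%

1.56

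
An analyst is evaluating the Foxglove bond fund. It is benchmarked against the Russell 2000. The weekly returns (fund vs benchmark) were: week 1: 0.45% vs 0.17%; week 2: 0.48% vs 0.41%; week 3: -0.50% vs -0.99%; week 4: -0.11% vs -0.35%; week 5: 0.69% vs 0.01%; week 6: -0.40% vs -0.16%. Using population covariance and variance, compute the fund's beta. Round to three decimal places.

0.817

r̄p = 0.1017%,  r̄m = -0.1517%
Cov = Σ(rp − r̄p)(rm − r̄m) / 6 = 0.1617
Var(rm) = Σ(rm − r̄m)² / 6 = 0.1979
β = Cov / Var = 0.1617 / 0.1979 = 0.8171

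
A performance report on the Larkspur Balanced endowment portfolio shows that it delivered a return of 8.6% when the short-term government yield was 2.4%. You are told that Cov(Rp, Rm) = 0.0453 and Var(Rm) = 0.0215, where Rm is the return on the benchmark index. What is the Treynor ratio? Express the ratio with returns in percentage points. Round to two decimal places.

2.94

β = Cov / Var = 0.0453 / 0.0215 = 2.1070
Treynor = (Rp − Rf) / β = (8.6% − 2.4%) / 2.1070 = 6.20 / 2.1070 = 2.9426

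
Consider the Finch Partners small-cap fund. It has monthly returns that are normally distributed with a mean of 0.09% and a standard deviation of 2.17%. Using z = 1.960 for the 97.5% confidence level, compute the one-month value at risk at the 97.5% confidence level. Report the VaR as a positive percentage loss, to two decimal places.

4.16

VaR (as % loss) = −(μ − z·σ) = −(0.09% − 1.960 × 2.17%) = −(-4.1632%) = 4.1632%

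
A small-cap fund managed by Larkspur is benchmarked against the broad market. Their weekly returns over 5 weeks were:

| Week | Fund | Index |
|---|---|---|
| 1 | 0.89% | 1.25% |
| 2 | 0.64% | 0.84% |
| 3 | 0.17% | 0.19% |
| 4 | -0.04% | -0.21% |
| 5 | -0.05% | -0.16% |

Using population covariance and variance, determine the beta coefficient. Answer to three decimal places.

0.659

r̄p = 0.3220%,  r̄m = 0.3820%
Cov = Σ(rp − r̄p)(rm − r̄m) / 5 = 0.2168
Var(rm) = Σ(rm − r̄m)² / 5 = 0.3289
β = Cov / Var = 0.2168 / 0.3289 = 0.6592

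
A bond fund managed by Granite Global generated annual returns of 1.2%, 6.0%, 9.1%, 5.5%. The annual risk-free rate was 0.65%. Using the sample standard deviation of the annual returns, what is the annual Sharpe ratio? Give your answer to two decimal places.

r̄ = (1.2 + 6 + 9.1 + 5.5) / 4 = 21.80 / 4 = 5.4500%
Sample std dev = √[31.6900 / 3] = 3.2501%
Sharpe = (r̄ − rf) / σ = (5.4500 − 0.65) / 3.2501 = 4.8000 / 3.2501 = 1.4769

1.48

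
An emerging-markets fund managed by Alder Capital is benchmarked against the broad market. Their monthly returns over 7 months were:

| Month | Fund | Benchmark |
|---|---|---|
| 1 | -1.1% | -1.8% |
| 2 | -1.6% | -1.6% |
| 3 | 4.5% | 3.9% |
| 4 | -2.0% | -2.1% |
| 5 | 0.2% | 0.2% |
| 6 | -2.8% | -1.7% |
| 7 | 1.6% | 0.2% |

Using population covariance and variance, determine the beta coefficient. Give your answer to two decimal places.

1.14

r̄p = -0.1714%,  r̄m = -0.4143%
Cov = Σ(rp − r̄p)(rm − r̄m) / 7 = 4.4161
Var(rm) = Σ(rm − r̄m)² / 7 = 3.8841
β = Cov / Var = 4.4161 / 3.8841 = 1.1370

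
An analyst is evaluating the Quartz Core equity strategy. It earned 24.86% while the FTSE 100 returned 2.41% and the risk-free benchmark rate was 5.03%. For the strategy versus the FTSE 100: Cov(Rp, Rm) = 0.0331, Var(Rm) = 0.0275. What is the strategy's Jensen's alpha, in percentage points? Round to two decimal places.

22.98

β = Cov / Var = 0.0331 / 0.0275 = 1.2036
E[R] = Rf + β(Rm − Rf) = 5.03% + 1.2036 × (2.41% − 5.03%) = 1.8766%
α = Rp − E[R] = 24.86% − 1.8766% = 22.9834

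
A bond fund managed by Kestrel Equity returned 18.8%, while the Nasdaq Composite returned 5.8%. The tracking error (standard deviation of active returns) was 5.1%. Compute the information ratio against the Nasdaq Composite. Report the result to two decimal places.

IR = (Rp − Rb) / TE = (18.8% − 5.8%) / 5.1% = 13.00% / 5.1% = 2.5490

2.55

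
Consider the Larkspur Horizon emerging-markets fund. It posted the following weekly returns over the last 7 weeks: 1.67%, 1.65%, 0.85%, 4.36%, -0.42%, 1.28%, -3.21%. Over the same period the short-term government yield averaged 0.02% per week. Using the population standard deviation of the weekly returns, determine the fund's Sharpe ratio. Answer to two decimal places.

Mean return r̄ = 6.180 / 7 = 0.8829%
Population σ = √[Σ(r − r̄)² / 7] = √[31.9063 / 7] = √4.5580 = 2.1349%
Sharpe = (r̄ − rf) / σ = (0.8829 − 0.02) / 2.1349 = 0.8629 / 2.1349 = 0.4042

0.40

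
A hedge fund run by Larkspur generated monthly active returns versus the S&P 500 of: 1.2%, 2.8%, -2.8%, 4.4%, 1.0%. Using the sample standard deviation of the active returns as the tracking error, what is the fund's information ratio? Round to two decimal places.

Mean return r̄ = 6.60 / 5 = 1.3200%
Sample std dev = √[28.7680 / 4] = 2.6818%
IR = r̄ / tracking error = 1.3200 / 2.6818 = 0.4922

0.49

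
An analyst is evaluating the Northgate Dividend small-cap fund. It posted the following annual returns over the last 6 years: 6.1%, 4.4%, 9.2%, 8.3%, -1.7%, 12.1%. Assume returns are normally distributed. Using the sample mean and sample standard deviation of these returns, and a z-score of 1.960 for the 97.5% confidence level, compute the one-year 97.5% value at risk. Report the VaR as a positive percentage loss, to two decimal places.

Mean return r̄ = 38.40 / 6 = 6.4000%
Σ(r − r̄)² = 113.6400; sample σ = √(113.6400/5) = 4.7674%
VaR = −(r̄ − z·σ) = −(6.4000 − 1.960 × 4.7674) = −(-2.9441) = 2.9441%

2.94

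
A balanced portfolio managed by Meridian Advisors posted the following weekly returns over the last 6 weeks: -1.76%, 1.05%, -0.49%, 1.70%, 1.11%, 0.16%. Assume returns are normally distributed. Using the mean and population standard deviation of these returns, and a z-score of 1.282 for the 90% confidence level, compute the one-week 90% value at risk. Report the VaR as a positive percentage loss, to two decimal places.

1.19

Mean return r̄ = 1.770 / 6 = 0.2950%
Σ(r − r̄)² = (-1.76 − 0.2950)² + (1.05 − 0.2950)² + … = 8.0658
σ = √[8.0658 / 6] = 1.1594%
VaR = −(r̄ − z·σ) = −(0.2950 − 1.282 × 1.1594) = −(-1.1914) = 1.1914%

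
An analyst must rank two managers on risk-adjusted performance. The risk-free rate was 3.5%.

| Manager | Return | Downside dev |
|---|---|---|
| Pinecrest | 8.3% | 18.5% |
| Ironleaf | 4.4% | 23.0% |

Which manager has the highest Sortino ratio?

Pinecrest

Pinecrest: Sortino ratio = (8.3% − 3.5%) / 18.5% = 0.259
Ironleaf: Sortino ratio = (4.4% − 3.5%) / 23.0% = 0.039
Highest: Pinecrest (0.259).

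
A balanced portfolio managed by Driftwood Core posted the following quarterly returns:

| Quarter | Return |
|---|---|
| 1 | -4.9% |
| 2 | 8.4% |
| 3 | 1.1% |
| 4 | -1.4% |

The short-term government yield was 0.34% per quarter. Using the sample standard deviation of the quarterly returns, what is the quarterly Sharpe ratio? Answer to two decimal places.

0.08

r̄ = (-4.9 + 8.4 + 1.1 − 1.4) / 4 = 3.20 / 4 = 0.8000%
Σ(r − r̄)² = (-4.9 − 0.8000)² + (8.4 − 0.8000)² + (1.1 − 0.8000)² + … = 95.1800
sample σ = √(95.1800 / 3) = √31.7267 = 5.6326%
Sharpe = (r̄ − rf) / σ = (0.8000 − 0.34) / 5.6326 = 0.4600 / 5.6326 = 0.0817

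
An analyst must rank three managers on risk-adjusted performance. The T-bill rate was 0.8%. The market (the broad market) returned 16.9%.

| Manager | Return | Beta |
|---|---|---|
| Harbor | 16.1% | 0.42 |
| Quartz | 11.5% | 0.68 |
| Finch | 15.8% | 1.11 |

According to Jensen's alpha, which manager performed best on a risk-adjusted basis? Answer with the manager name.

Harbor

Harbor: α = 16.1% − [0.8% + 0.42 × (16.9% − 0.8%)] = 8.538
Quartz: α = 11.5% − [0.8% + 0.68 × (16.9% − 0.8%)] = -0.248
Finch: α = 15.8% − [0.8% + 1.11 × (16.9% − 0.8%)] = -2.871
Highest: Harbor (8.538).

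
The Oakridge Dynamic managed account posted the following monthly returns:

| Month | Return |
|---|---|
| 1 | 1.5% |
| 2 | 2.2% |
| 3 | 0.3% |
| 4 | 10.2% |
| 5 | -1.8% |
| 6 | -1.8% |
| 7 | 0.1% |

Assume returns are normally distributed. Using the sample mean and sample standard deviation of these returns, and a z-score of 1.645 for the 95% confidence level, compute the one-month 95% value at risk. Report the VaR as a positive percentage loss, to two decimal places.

Mean return r̄ = 10.70 / 7 = 1.5286%
Σ(r − r̄)² = (1.5 − 1.5286)² + (2.2 − 1.5286)² + (0.3 − 1.5286)² + … = 101.3543
σ = √[101.3543 / 6] = 4.1100%
VaR = −(r̄ − z·σ) = −(1.5286 − 1.645 × 4.1100) = −(-5.2324) = 5.2324%

5.23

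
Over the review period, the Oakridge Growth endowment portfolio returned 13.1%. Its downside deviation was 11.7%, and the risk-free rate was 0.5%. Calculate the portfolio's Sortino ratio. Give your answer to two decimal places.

Sortino = (Rp − Rf) / σd = (13.1% − 0.5%) / 11.7% = 12.60% / 11.7% = 1.0769

1.08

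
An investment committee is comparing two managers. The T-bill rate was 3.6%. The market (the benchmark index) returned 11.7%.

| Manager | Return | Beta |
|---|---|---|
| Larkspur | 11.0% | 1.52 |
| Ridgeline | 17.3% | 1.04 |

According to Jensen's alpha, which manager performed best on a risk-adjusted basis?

Ridgeline

Larkspur: α = 11.0% − [3.6% + 1.52 × (11.7% − 3.6%)] = -4.912
Ridgeline: α = 17.3% − [3.6% + 1.04 × (11.7% − 3.6%)] = 5.276
Highest: Ridgeline (5.276).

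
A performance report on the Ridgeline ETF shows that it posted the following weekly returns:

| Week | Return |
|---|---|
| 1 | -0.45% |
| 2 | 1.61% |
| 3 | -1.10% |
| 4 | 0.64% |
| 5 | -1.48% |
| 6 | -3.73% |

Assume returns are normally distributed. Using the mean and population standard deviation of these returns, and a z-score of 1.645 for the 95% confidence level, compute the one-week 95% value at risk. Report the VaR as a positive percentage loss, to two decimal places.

3.53

Mean return r̄ = -4.510 / 6 = -0.7517%
Σ(r − r̄)² = 17.1275; population σ = √(17.1275/6) = 1.6896%
VaR = −(r̄ − z·σ) = −(-0.7517 − 1.645 × 1.6896) = −(-3.5311) = 3.5311%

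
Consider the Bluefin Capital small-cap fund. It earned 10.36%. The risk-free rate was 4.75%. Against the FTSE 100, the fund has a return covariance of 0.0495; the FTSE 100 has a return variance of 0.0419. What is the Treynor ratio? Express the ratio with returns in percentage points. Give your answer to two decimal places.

β = Cov / Var = 0.0495 / 0.0419 = 1.1814
Treynor = (Rp − Rf) / β = (10.36% − 4.75%) / 1.1814 = 5.61 / 1.1814 = 4.7486

4.75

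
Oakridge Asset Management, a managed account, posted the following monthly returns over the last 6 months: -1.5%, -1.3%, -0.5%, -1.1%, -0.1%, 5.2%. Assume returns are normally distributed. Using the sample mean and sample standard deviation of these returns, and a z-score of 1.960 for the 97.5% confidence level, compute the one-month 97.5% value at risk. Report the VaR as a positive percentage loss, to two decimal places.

r̄ = (-1.5 − 1.3 − 0.5 − 1.1 − 0.1 + 5.2) / 6 = 0.70 / 6 = 0.1167%
Σ(r − r̄)² = 32.3683; sample σ = √(32.3683/5) = 2.5443%
VaR = −(r̄ − z·σ) = −(0.1167 − 1.960 × 2.5443) = −(-4.8701) = 4.8701%

4.87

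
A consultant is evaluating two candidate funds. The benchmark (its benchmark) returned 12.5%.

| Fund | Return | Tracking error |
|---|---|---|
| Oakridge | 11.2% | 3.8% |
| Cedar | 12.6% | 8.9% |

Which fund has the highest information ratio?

Cedar

Oakridge: IR = (11.2% − 12.5%) / 3.8% = -0.342
Cedar: IR = (12.6% − 12.5%) / 8.9% = 0.011
Highest: Cedar (0.011).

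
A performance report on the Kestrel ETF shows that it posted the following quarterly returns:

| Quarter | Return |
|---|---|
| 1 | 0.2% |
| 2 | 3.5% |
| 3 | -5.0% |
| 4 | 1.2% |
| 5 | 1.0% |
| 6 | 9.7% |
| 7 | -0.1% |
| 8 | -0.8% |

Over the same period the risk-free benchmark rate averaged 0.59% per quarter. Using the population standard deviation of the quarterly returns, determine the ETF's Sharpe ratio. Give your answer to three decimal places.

0.159

r̄ = (0.2 + 3.5 − 5 + 1.2 + 1 + 9.7 − 0.1 − 0.8) / 8 = 9.70 / 8 = 1.2125%
Σ(r − r̄)² = (0.2 − 1.2125)² + (3.5 − 1.2125)² + … = 122.7088
σ = √[122.7088 / 8] = 3.9165%
Sharpe = (r̄ − rf) / σ = (1.2125 − 0.59) / 3.9165 = 0.6225 / 3.9165 = 0.1589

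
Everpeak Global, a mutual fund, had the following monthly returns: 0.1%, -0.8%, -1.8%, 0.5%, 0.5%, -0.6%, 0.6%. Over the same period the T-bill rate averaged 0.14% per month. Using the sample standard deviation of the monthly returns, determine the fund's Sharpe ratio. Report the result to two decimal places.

-0.40

Mean return r̄ = -1.50 / 7 = -0.2143%
Σ(r − r̄)² = (0.1 − (-0.2143))² + (-0.8 − (-0.2143))² + (-1.8 − (-0.2143))² + … = 4.7886
sample σ = √(4.7886 / 6) = √0.7981 = 0.8934%
Sharpe = (r̄ − rf) / σ = (-0.2143 − 0.14) / 0.8934 = -0.3543 / 0.8934 = -0.3966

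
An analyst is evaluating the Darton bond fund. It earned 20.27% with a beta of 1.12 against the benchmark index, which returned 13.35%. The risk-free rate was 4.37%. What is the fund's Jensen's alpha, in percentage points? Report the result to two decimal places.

CAPM expected return = Rf + β(Rm − Rf) = 4.37% + 1.12 × (13.35% − 4.37%) = 4.37 + 1.12 × 8.98 = 14.4276%
Jensen's α = Rp − E[R] = 20.27% − 14.4276% = 5.8424

5.84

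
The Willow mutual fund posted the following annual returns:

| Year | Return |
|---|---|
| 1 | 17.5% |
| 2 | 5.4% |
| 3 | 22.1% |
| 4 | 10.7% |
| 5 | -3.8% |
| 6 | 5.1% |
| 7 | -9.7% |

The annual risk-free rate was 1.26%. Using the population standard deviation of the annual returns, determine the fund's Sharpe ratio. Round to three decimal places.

0.530

r̄ = (17.5 + 5.4 + 22.1 + 10.7 − 3.8 + 5.1 − 9.7) / 7 = 47.30 / 7 = 6.7571%
Population σ = √[Σ(r − r̄)² / 7] = √[753.2371 / 7] = √107.6053 = 10.3733%
Sharpe = (r̄ − rf) / σ = (6.7571 − 1.26) / 10.3733 = 5.4971 / 10.3733 = 0.5299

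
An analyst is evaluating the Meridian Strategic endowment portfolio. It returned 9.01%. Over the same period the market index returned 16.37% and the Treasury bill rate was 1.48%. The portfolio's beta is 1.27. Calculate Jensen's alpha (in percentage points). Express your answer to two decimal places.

-11.38

CAPM expected return = Rf + β(Rm − Rf) = 1.48% + 1.27 × (16.37% − 1.48%) = 1.48 + 1.27 × 14.89 = 20.3903%
Jensen's α = Rp − E[R] = 9.01% − 20.3903% = -11.3803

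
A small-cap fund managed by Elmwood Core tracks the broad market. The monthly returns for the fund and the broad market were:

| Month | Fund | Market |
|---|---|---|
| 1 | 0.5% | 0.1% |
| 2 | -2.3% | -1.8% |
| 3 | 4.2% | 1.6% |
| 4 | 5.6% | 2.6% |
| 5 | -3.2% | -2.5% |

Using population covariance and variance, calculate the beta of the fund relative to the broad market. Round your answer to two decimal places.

r̄p = 0.9600%,  r̄m = 0.0000%
Cov = Σ(rp − r̄p)(rm − r̄m) / 5 = 6.6940
Var(rm) = Σ(rm − r̄m)² / 5 = 3.7640
β = Cov / Var = 6.6940 / 3.7640 = 1.7784

1.78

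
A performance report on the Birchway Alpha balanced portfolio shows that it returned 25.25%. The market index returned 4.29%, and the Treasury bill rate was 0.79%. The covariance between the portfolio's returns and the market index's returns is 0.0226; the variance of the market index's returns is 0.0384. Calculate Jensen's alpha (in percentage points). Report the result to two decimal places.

22.40

β = Cov / Var = 0.0226 / 0.0384 = 0.5885
E[R] = Rf + β(Rm − Rf) = 0.79% + 0.5885 × (4.29% − 0.79%) = 2.8498%
α = Rp − E[R] = 25.25% − 2.8498% = 22.4002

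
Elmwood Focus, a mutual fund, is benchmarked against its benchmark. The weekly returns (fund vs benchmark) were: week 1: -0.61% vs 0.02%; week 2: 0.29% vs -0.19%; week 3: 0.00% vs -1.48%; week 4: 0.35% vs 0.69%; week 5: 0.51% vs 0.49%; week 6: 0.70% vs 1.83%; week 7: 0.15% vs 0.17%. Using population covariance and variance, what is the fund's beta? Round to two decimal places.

r̄p = 0.1986%,  r̄m = 0.2186%
Cov = Σ(rp − r̄p)(rm − r̄m) / 7 = 0.2038
Var(rm) = Σ(rm − r̄m)² / 7 = 0.8552
β = Cov / Var = 0.2038 / 0.8552 = 0.2383

0.24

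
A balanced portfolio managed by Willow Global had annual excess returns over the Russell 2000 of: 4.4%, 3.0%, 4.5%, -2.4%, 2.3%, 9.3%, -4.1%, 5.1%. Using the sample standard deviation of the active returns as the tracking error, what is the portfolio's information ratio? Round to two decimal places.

0.65

μ = (4.4 + 3 + 4.5 − 2.4 + 2.3 + 9.3 − 4.1 + 5.1) / 8 = 2.7625%
Σ(r − μ)² = (4.4 − 2.7625)² + (3 − 2.7625)² + (4.5 − 2.7625)² + … = 127.9188
sample σ = √(127.9188 / 7) = √18.2741 = 4.2748%
IR = μ / tracking error = 2.7625 / 4.2748 = 0.6462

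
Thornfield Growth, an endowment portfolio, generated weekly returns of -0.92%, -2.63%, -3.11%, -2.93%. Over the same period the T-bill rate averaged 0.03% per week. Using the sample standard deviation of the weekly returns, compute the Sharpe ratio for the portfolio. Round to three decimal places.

-2.416

Mean return r̄ = -9.590 / 4 = -2.3975%
Σ(r − r̄)² = 3.0283; sample σ = √(3.0283/3) = 1.0047%
Sharpe = (r̄ − rf) / σ = (-2.3975 − 0.03) / 1.0047 = -2.4275 / 1.0047 = -2.4161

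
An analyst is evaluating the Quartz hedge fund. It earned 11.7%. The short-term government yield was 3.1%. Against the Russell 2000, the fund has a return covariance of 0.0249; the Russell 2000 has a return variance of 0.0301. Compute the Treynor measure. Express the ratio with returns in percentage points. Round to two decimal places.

10.40

β = Cov / Var = 0.0249 / 0.0301 = 0.8272
Treynor = (Rp − Rf) / β = (11.7% − 3.1%) / 0.8272 = 8.60 / 0.8272 = 10.3965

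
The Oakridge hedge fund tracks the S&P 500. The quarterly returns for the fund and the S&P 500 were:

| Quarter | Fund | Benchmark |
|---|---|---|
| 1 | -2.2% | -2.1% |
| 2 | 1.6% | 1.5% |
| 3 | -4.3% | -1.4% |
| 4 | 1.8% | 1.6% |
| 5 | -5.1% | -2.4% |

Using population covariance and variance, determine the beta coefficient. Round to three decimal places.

r̄p = -1.6400%,  r̄m = -0.5600%
Cov = Σ(rp − r̄p)(rm − r̄m) / 5 = 4.7136
Var(rm) = Σ(rm − r̄m)² / 5 = 3.0744
β = Cov / Var = 4.7136 / 3.0744 = 1.5332

1.533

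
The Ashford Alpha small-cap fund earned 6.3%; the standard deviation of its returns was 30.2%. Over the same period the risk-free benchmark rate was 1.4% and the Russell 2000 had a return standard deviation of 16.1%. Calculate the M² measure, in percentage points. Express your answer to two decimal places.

Sharpe = (Rp − Rf) / σp = (6.3% − 1.4%) / 30.2% = 0.1623
M² = Rf + Sharpe × σm = 1.4% + 0.1623 × 16.1% = 4.0130%

4.01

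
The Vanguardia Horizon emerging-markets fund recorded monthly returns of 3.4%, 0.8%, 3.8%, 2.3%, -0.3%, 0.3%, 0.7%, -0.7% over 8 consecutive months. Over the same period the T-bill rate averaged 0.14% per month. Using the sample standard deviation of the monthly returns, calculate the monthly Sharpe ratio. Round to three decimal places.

μ = (3.4 + 0.8 + 3.8 + 2.3 − 0.3 + 0.3 + 0.7 − 0.7) / 8 = 10.30 / 8 = 1.2875%
Σ(r − μ)² = (3.4 − 1.2875)² + (0.8 − 1.2875)² + … = 19.8288
σ = √[19.8288 / 7] = 1.6831%
Sharpe = (μ − rf) / σ = (1.2875 − 0.14) / 1.6831 = 1.1475 / 1.6831 = 0.6818

0.682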